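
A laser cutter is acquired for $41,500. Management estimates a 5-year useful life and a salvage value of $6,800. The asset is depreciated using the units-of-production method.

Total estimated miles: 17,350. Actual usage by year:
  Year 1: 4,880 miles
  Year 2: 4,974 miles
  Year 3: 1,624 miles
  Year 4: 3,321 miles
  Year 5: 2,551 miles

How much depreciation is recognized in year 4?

$6,642

Depreciable base = $41,500 − $6,800 = $34,700.
Rate = $34,700 / 17,350 miles = $2 per mile.
Year 1: 4,880 × $2 = $9,760. Book value $31,740.
Year 2: 4,974 × $2 = $9,948. Book value $21,792.
Year 3: 1,624 × $2 = $3,248. Book value $18,544.
Year 4: 3,321 × $2 = $6,642. Book value $11,902.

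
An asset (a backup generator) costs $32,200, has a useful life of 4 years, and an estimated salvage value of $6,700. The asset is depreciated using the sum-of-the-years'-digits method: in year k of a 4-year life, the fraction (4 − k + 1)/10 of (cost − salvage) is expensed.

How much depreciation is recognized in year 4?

$2,550

Depreciable base = $32,200 − $6,700 = $25,500.
Sum of the years' digits = 4+3+2+1 = 10.
Year 1: $25,500 × 4/10 = $10,200. Book value $22,000.
Year 2: $25,500 × 3/10 = $7,650. Book value $14,350.
Year 3: $25,500 × 2/10 = $5,100. Book value $9,250.
Year 4: $25,500 × 1/10 = $2,550. Book value $6,700.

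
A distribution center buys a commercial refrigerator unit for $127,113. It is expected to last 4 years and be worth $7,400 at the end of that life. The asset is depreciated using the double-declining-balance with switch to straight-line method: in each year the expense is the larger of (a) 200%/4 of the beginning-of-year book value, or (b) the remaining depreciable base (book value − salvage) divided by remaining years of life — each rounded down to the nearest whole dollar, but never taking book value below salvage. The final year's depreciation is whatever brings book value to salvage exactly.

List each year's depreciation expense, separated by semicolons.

$63,556; $31,778; $15,889; $8,490

Depreciable base = $127,113 − $7,400 = $119,713.
Year 1: DB = ⌊$127,113 × 200%/4⌋ = $63,556; SL = ⌊$119,713/4⌋ = $29,928 → take DB $63,556. Book value $63,557.
Year 2: DB = ⌊$63,557 × 200%/4⌋ = $31,778; SL = ⌊$56,157/3⌋ = $18,719 → take DB $31,778. Book value $31,779.
Year 3: DB = ⌊$31,779 × 200%/4⌋ = $15,889; SL = ⌊$24,379/2⌋ = $12,189 → take DB $15,889. Book value $15,890.
Year 4 (final): $15,890 − $7,400 = $8,490. Book value $7,400.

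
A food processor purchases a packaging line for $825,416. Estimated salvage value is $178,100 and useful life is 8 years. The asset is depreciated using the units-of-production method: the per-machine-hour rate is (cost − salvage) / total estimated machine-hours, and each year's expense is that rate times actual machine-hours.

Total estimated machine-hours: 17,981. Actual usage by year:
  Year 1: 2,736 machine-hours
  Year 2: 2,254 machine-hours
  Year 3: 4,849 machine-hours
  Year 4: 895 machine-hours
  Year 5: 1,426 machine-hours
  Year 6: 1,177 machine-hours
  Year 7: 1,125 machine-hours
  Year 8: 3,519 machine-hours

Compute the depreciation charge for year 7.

Depreciable base = $825,416 − $178,100 = $647,316.
Rate = $647,316 / 17,981 machine-hours = $36 per machine-hour.
Year 1: 2,736 × $36 = $98,496. Book value $726,920.
Year 2: 2,254 × $36 = $81,144. Book value $645,776.
Year 3: 4,849 × $36 = $174,564. Book value $471,212.
Year 4: 895 × $36 = $32,220. Book value $438,992.
Year 5: 1,426 × $36 = $51,336. Book value $387,656.
Year 6: 1,177 × $36 = $42,372. Book value $345,284.
Year 7: 1,125 × $36 = $40,500. Book value $304,784.

$40,500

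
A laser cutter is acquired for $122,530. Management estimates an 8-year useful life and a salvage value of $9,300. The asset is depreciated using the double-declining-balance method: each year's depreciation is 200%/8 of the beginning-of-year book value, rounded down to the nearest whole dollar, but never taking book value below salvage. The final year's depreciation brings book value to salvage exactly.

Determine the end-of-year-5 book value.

Depreciable base = $122,530 − $9,300 = $113,230.
Year 1: ⌊$122,530 × 200%/8⌋ = $30,632. Book value $91,898.
Year 2: ⌊$91,898 × 200%/8⌋ = $22,974. Book value $68,924.
Year 3: ⌊$68,924 × 200%/8⌋ = $17,231. Book value $51,693.
Year 4: ⌊$51,693 × 200%/8⌋ = $12,923. Book value $38,770.
Year 5: ⌊$38,770 × 200%/8⌋ = $9,692. Book value $29,078.

$29,078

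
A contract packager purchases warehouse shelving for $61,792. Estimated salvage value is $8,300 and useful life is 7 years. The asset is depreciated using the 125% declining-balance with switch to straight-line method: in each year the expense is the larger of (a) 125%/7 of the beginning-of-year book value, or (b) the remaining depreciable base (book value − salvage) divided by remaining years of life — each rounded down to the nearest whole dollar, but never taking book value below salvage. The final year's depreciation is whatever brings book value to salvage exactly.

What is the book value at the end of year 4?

$27,763

Depreciable base = $61,792 − $8,300 = $53,492.
Year 1: DB = ⌊$61,792 × 125%/7⌋ = $11,034; SL = ⌊$53,492/7⌋ = $7,641 → take DB $11,034. Book value $50,758.
Year 2: DB = ⌊$50,758 × 125%/7⌋ = $9,063; SL = ⌊$42,458/6⌋ = $7,076 → take DB $9,063. Book value $41,695.
Year 3: DB = ⌊$41,695 × 125%/7⌋ = $7,445; SL = ⌊$33,395/5⌋ = $6,679 → take DB $7,445. Book value $34,250.
Year 4: DB = ⌊$34,250 × 125%/7⌋ = $6,116; SL = ⌊$25,950/4⌋ = $6,487 → take SL $6,487. Book value $27,763.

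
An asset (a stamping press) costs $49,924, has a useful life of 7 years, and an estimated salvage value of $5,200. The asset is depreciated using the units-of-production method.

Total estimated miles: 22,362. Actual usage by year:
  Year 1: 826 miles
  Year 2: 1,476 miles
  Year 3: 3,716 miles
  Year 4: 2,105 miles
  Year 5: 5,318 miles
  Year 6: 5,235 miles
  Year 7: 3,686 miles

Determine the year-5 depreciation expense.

$10,636

Depreciable base = $49,924 − $5,200 = $44,724.
Rate = $44,724 / 22,362 miles = $2 per mile.
Year 1: 826 × $2 = $1,652. Book value $48,272.
Year 2: 1,476 × $2 = $2,952. Book value $45,320.
Year 3: 3,716 × $2 = $7,432. Book value $37,888.
Year 4: 2,105 × $2 = $4,210. Book value $33,678.
Year 5: 5,318 × $2 = $10,636. Book value $23,042.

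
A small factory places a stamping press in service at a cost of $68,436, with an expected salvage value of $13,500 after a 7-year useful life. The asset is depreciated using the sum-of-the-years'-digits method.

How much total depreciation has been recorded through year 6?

Depreciable base = $68,436 − $13,500 = $54,936.
Sum of the years' digits = 7+6+5+4+3+2+1 = 28.
Year 1: $54,936 × 7/28 = $13,734. Book value $54,702.
Year 2: $54,936 × 6/28 = $11,772. Book value $42,930.
Year 3: $54,936 × 5/28 = $9,810. Book value $33,120.
Year 4: $54,936 × 4/28 = $7,848. Book value $25,272.
Year 5: $54,936 × 3/28 = $5,886. Book value $19,386.
Year 6: $54,936 × 2/28 = $3,924. Book value $15,462.
Accumulated through year 6 = $68,436 − $15,462 = $52,974.

$52,974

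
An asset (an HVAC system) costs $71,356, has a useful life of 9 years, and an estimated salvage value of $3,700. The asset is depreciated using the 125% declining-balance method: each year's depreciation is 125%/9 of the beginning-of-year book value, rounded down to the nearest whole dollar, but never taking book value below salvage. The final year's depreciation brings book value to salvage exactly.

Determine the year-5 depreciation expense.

Depreciable base = $71,356 − $3,700 = $67,656.
Year 1: ⌊$71,356 × 125%/9⌋ = $9,910. Book value $61,446.
Year 2: ⌊$61,446 × 125%/9⌋ = $8,534. Book value $52,912.
Year 3: ⌊$52,912 × 125%/9⌋ = $7,348. Book value $45,564.
Year 4: ⌊$45,564 × 125%/9⌋ = $6,328. Book value $39,236.
Year 5: ⌊$39,236 × 125%/9⌋ = $5,449. Book value $33,787.

$5,449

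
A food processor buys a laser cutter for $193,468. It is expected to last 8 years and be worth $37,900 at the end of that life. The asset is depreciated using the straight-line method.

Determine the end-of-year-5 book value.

Depreciable base = $193,468 − $37,900 = $155,568.
Annual expense = $155,568 / 8 = $19,446.
End of year 1: book value $174,022.
End of year 2: book value $154,576.
End of year 3: book value $135,130.
End of year 4: book value $115,684.
End of year 5: book value $96,238.

$96,238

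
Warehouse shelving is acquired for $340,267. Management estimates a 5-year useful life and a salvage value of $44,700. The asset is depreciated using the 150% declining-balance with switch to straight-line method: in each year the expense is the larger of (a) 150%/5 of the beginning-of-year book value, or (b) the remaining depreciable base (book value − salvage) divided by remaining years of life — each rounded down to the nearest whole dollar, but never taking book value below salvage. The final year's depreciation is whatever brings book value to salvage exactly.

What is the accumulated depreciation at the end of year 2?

$173,536

Depreciable base = $340,267 − $44,700 = $295,567.
Year 1: DB = ⌊$340,267 × 150%/5⌋ = $102,080; SL = ⌊$295,567/5⌋ = $59,113 → take DB $102,080. Book value $238,187.
Year 2: DB = ⌊$238,187 × 150%/5⌋ = $71,456; SL = ⌊$193,487/4⌋ = $48,371 → take DB $71,456. Book value $166,731.
Accumulated through year 2 = $340,267 − $166,731 = $173,536.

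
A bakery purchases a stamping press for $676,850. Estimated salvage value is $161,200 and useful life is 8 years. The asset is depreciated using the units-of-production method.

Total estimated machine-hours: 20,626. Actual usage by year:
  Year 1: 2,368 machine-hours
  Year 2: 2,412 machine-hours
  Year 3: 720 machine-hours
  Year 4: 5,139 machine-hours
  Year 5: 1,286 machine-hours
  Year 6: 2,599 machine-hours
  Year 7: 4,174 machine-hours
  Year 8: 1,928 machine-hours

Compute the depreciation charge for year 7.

Depreciable base = $676,850 − $161,200 = $515,650.
Rate = $515,650 / 20,626 machine-hours = $25 per machine-hour.
Year 1: 2,368 × $25 = $59,200. Book value $617,650.
Year 2: 2,412 × $25 = $60,300. Book value $557,350.
Year 3: 720 × $25 = $18,000. Book value $539,350.
Year 4: 5,139 × $25 = $128,475. Book value $410,875.
Year 5: 1,286 × $25 = $32,150. Book value $378,725.
Year 6: 2,599 × $25 = $64,975. Book value $313,750.
Year 7: 4,174 × $25 = $104,350. Book value $209,400.

$104,350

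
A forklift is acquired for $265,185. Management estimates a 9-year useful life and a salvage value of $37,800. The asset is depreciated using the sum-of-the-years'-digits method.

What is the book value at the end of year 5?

Depreciable base = $265,185 − $37,800 = $227,385.
Sum of the years' digits = 9+8+7+6+5+4+3+2+1 = 45.
Year 1: $227,385 × 9/45 = $45,477. Book value $219,708.
Year 2: $227,385 × 8/45 = $40,424. Book value $179,284.
Year 3: $227,385 × 7/45 = $35,371. Book value $143,913.
Year 4: $227,385 × 6/45 = $30,318. Book value $113,595.
Year 5: $227,385 × 5/45 = $25,265. Book value $88,330.

$88,330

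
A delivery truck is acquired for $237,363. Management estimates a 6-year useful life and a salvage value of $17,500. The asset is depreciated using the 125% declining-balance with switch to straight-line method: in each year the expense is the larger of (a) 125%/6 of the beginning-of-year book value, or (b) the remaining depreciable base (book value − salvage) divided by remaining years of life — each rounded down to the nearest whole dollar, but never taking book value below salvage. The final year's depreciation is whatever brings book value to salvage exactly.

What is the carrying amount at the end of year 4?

$83,133

Depreciable base = $237,363 − $17,500 = $219,863.
Year 1: DB = ⌊$237,363 × 125%/6⌋ = $49,450; SL = ⌊$219,863/6⌋ = $36,643 → take DB $49,450. Book value $187,913.
Year 2: DB = ⌊$187,913 × 125%/6⌋ = $39,148; SL = ⌊$170,413/5⌋ = $34,082 → take DB $39,148. Book value $148,765.
Year 3: DB = ⌊$148,765 × 125%/6⌋ = $30,992; SL = ⌊$131,265/4⌋ = $32,816 → take SL $32,816. Book value $115,949.
Year 4: DB = ⌊$115,949 × 125%/6⌋ = $24,156; SL = ⌊$98,449/3⌋ = $32,816 → take SL $32,816. Book value $83,133.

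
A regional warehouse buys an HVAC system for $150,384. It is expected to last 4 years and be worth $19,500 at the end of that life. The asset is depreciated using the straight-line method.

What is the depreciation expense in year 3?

Depreciable base = $150,384 − $19,500 = $130,884.
Annual expense = $130,884 / 4 = $32,721.

$32,721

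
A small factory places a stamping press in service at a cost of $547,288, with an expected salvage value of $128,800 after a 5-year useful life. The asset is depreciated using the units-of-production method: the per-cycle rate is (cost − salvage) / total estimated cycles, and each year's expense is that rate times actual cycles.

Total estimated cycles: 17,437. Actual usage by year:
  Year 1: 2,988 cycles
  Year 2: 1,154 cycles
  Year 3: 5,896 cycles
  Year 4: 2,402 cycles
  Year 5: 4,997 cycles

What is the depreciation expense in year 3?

$141,504

Depreciable base = $547,288 − $128,800 = $418,488.
Rate = $418,488 / 17,437 cycles = $24 per cycle.
Year 1: 2,988 × $24 = $71,712. Book value $475,576.
Year 2: 1,154 × $24 = $27,696. Book value $447,880.
Year 3: 5,896 × $24 = $141,504. Book value $306,376.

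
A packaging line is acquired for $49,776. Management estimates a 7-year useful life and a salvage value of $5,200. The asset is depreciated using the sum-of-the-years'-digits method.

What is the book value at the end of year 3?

Depreciable base = $49,776 − $5,200 = $44,576.
Sum of the years' digits = 7+6+5+4+3+2+1 = 28.
Year 1: $44,576 × 7/28 = $11,144. Book value $38,632.
Year 2: $44,576 × 6/28 = $9,552. Book value $29,080.
Year 3: $44,576 × 5/28 = $7,960. Book value $21,120.

$21,120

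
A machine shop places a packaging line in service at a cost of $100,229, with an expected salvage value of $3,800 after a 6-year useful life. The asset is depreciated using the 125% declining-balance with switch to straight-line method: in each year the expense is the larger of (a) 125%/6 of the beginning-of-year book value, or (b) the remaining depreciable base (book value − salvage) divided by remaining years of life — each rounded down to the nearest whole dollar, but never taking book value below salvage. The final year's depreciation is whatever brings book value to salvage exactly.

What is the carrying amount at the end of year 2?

Depreciable base = $100,229 − $3,800 = $96,429.
Year 1: DB = ⌊$100,229 × 125%/6⌋ = $20,881; SL = ⌊$96,429/6⌋ = $16,071 → take DB $20,881. Book value $79,348.
Year 2: DB = ⌊$79,348 × 125%/6⌋ = $16,530; SL = ⌊$75,548/5⌋ = $15,109 → take DB $16,530. Book value $62,818.

$62,818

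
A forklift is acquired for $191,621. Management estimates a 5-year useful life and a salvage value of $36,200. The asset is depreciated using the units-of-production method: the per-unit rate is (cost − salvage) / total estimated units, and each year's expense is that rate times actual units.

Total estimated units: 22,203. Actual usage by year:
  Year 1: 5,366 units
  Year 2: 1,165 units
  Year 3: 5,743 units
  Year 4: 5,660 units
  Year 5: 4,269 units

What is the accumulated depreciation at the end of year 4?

$125,538

Depreciable base = $191,621 − $36,200 = $155,421.
Rate = $155,421 / 22,203 units = $7 per unit.
Year 1: 5,366 × $7 = $37,562. Book value $154,059.
Year 2: 1,165 × $7 = $8,155. Book value $145,904.
Year 3: 5,743 × $7 = $40,201. Book value $105,703.
Year 4: 5,660 × $7 = $39,620. Book value $66,083.
Accumulated through year 4 = $191,621 − $66,083 = $125,538.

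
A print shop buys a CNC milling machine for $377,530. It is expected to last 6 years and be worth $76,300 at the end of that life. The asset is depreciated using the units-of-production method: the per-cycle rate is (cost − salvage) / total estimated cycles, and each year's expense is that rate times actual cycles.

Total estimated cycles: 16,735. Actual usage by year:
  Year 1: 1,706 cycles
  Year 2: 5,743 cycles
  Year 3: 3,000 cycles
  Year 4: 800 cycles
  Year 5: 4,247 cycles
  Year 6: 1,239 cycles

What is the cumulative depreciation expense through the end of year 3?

Depreciable base = $377,530 − $76,300 = $301,230.
Rate = $301,230 / 16,735 cycles = $18 per cycle.
Year 1: 1,706 × $18 = $30,708. Book value $346,822.
Year 2: 5,743 × $18 = $103,374. Book value $243,448.
Year 3: 3,000 × $18 = $54,000. Book value $189,448.
Accumulated through year 3 = $377,530 − $189,448 = $188,082.

$188,082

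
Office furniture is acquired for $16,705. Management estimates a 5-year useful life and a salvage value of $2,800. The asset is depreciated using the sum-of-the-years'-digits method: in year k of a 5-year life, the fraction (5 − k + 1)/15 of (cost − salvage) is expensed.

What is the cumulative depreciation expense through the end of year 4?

Depreciable base = $16,705 − $2,800 = $13,905.
Sum of the years' digits = 5+4+3+2+1 = 15.
Year 1: $13,905 × 5/15 = $4,635. Book value $12,070.
Year 2: $13,905 × 4/15 = $3,708. Book value $8,362.
Year 3: $13,905 × 3/15 = $2,781. Book value $5,581.
Year 4: $13,905 × 2/15 = $1,854. Book value $3,727.
Accumulated through year 4 = $16,705 − $3,727 = $12,978.

$12,978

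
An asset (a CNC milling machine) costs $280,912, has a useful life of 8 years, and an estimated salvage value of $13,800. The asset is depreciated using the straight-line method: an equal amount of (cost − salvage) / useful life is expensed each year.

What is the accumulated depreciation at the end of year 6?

$200,334

Depreciable base = $280,912 − $13,800 = $267,112.
Annual expense = $267,112 / 8 = $33,389.
End of year 1: book value $247,523.
End of year 2: book value $214,134.
End of year 3: book value $180,745.
End of year 4: book value $147,356.
End of year 5: book value $113,967.
End of year 6: book value $80,578.
Accumulated through year 6 = $280,912 − $80,578 = $200,334.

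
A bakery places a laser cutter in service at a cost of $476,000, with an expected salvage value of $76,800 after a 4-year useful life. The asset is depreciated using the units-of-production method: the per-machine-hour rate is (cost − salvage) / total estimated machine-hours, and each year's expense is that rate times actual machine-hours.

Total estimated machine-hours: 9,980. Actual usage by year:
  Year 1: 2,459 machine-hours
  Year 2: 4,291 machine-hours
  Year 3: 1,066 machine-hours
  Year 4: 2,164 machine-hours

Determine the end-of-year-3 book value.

Depreciable base = $476,000 − $76,800 = $399,200.
Rate = $399,200 / 9,980 machine-hours = $40 per machine-hour.
Year 1: 2,459 × $40 = $98,360. Book value $377,640.
Year 2: 4,291 × $40 = $171,640. Book value $206,000.
Year 3: 1,066 × $40 = $42,640. Book value $163,360.

$163,360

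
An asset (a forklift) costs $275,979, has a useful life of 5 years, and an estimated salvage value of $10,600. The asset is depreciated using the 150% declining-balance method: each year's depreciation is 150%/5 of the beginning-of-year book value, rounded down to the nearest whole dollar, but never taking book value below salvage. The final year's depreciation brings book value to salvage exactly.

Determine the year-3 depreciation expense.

$40,569

Depreciable base = $275,979 − $10,600 = $265,379.
Year 1: ⌊$275,979 × 150%/5⌋ = $82,793. Book value $193,186.
Year 2: ⌊$193,186 × 150%/5⌋ = $57,955. Book value $135,231.
Year 3: ⌊$135,231 × 150%/5⌋ = $40,569. Book value $94,662.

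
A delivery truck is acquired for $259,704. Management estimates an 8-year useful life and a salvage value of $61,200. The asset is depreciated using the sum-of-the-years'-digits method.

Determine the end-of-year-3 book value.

$143,910

Depreciable base = $259,704 − $61,200 = $198,504.
Sum of the years' digits = 8+7+6+5+4+3+2+1 = 36.
Year 1: $198,504 × 8/36 = $44,112. Book value $215,592.
Year 2: $198,504 × 7/36 = $38,598. Book value $176,994.
Year 3: $198,504 × 6/36 = $33,084. Book value $143,910.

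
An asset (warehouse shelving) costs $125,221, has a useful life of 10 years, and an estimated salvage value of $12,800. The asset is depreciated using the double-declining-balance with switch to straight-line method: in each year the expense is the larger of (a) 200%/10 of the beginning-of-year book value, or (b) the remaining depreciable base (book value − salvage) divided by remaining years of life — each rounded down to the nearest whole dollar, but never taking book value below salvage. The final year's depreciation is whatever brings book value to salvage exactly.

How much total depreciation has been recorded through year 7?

$98,958

Depreciable base = $125,221 − $12,800 = $112,421.
Year 1: DB = ⌊$125,221 × 200%/10⌋ = $25,044; SL = ⌊$112,421/10⌋ = $11,242 → take DB $25,044. Book value $100,177.
Year 2: DB = ⌊$100,177 × 200%/10⌋ = $20,035; SL = ⌊$87,377/9⌋ = $9,708 → take DB $20,035. Book value $80,142.
Year 3: DB = ⌊$80,142 × 200%/10⌋ = $16,028; SL = ⌊$67,342/8⌋ = $8,417 → take DB $16,028. Book value $64,114.
Year 4: DB = ⌊$64,114 × 200%/10⌋ = $12,822; SL = ⌊$51,314/7⌋ = $7,330 → take DB $12,822. Book value $51,292.
Year 5: DB = ⌊$51,292 × 200%/10⌋ = $10,258; SL = ⌊$38,492/6⌋ = $6,415 → take DB $10,258. Book value $41,034.
Year 6: DB = ⌊$41,034 × 200%/10⌋ = $8,206; SL = ⌊$28,234/5⌋ = $5,646 → take DB $8,206. Book value $32,828.
Year 7: DB = ⌊$32,828 × 200%/10⌋ = $6,565; SL = ⌊$20,028/4⌋ = $5,007 → take DB $6,565. Book value $26,263.
Accumulated through year 7 = $125,221 − $26,263 = $98,958.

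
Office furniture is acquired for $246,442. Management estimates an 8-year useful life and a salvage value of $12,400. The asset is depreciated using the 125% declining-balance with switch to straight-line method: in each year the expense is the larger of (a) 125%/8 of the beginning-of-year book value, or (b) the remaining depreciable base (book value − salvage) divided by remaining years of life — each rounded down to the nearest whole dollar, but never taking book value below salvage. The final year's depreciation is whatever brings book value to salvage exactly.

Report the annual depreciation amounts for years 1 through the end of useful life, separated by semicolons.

$38,506; $32,490; $27,413; $27,126; $27,126; $27,127; $27,127; $27,127

Depreciable base = $246,442 − $12,400 = $234,042.
Year 1: DB = ⌊$246,442 × 125%/8⌋ = $38,506; SL = ⌊$234,042/8⌋ = $29,255 → take DB $38,506. Book value $207,936.
Year 2: DB = ⌊$207,936 × 125%/8⌋ = $32,490; SL = ⌊$195,536/7⌋ = $27,933 → take DB $32,490. Book value $175,446.
Year 3: DB = ⌊$175,446 × 125%/8⌋ = $27,413; SL = ⌊$163,046/6⌋ = $27,174 → take DB $27,413. Book value $148,033.
Year 4: DB = ⌊$148,033 × 125%/8⌋ = $23,130; SL = ⌊$135,633/5⌋ = $27,126 → take SL $27,126. Book value $120,907.
Year 5: DB = ⌊$120,907 × 125%/8⌋ = $18,891; SL = ⌊$108,507/4⌋ = $27,126 → take SL $27,126. Book value $93,781.
Year 6: DB = ⌊$93,781 × 125%/8⌋ = $14,653; SL = ⌊$81,381/3⌋ = $27,127 → take SL $27,127. Book value $66,654.
Year 7: DB = ⌊$66,654 × 125%/8⌋ = $10,414; SL = ⌊$54,254/2⌋ = $27,127 → take SL $27,127. Book value $39,527.
Year 8 (final): $39,527 − $12,400 = $27,127. Book value $12,400.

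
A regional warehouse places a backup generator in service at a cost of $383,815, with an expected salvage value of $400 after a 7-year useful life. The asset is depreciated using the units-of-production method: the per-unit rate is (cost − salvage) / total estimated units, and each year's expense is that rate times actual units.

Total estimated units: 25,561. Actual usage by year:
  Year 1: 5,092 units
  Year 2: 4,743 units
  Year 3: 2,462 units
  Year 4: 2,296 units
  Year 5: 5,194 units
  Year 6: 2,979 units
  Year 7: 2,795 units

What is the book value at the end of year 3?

$199,360

Depreciable base = $383,815 − $400 = $383,415.
Rate = $383,415 / 25,561 units = $15 per unit.
Year 1: 5,092 × $15 = $76,380. Book value $307,435.
Year 2: 4,743 × $15 = $71,145. Book value $236,290.
Year 3: 2,462 × $15 = $36,930. Book value $199,360.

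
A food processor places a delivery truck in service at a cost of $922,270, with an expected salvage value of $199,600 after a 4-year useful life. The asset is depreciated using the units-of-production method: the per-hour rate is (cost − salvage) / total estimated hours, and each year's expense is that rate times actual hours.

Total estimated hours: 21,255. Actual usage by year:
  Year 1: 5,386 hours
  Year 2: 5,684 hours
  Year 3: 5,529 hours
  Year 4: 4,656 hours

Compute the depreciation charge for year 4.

$158,304

Depreciable base = $922,270 − $199,600 = $722,670.
Rate = $722,670 / 21,255 hours = $34 per hour.
Year 1: 5,386 × $34 = $183,124. Book value $739,146.
Year 2: 5,684 × $34 = $193,256. Book value $545,890.
Year 3: 5,529 × $34 = $187,986. Book value $357,904.
Year 4: 4,656 × $34 = $158,304. Book value $199,600.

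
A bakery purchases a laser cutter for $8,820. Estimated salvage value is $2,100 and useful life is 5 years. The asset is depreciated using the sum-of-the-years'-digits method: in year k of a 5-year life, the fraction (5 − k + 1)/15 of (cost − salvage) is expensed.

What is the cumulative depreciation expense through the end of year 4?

Depreciable base = $8,820 − $2,100 = $6,720.
Sum of the years' digits = 5+4+3+2+1 = 15.
Year 1: $6,720 × 5/15 = $2,240. Book value $6,580.
Year 2: $6,720 × 4/15 = $1,792. Book value $4,788.
Year 3: $6,720 × 3/15 = $1,344. Book value $3,444.
Year 4: $6,720 × 2/15 = $896. Book value $2,548.
Accumulated through year 4 = $8,820 − $2,548 = $6,272.

$6,272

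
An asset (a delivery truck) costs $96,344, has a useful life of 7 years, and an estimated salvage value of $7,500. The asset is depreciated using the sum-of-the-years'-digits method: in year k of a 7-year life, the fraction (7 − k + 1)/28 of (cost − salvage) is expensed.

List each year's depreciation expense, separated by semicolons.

Depreciable base = $96,344 − $7,500 = $88,844.
Sum of the years' digits = 7+6+5+4+3+2+1 = 28.
Year 1: $88,844 × 7/28 = $22,211. Book value $74,133.
Year 2: $88,844 × 6/28 = $19,038. Book value $55,095.
Year 3: $88,844 × 5/28 = $15,865. Book value $39,230.
Year 4: $88,844 × 4/28 = $12,692. Book value $26,538.
Year 5: $88,844 × 3/28 = $9,519. Book value $17,019.
Year 6: $88,844 × 2/28 = $6,346. Book value $10,673.
Year 7: $88,844 × 1/28 = $3,173. Book value $7,500.

$22,211; $19,038; $15,865; $12,692; $9,519; $6,346; $3,173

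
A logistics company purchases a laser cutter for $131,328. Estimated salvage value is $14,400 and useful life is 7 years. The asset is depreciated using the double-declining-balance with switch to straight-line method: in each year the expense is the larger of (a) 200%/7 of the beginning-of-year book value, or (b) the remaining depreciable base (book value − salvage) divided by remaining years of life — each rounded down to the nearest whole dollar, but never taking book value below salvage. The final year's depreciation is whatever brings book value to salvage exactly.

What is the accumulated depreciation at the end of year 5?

Depreciable base = $131,328 − $14,400 = $116,928.
Year 1: DB = ⌊$131,328 × 200%/7⌋ = $37,522; SL = ⌊$116,928/7⌋ = $16,704 → take DB $37,522. Book value $93,806.
Year 2: DB = ⌊$93,806 × 200%/7⌋ = $26,801; SL = ⌊$79,406/6⌋ = $13,234 → take DB $26,801. Book value $67,005.
Year 3: DB = ⌊$67,005 × 200%/7⌋ = $19,144; SL = ⌊$52,605/5⌋ = $10,521 → take DB $19,144. Book value $47,861.
Year 4: DB = ⌊$47,861 × 200%/7⌋ = $13,674; SL = ⌊$33,461/4⌋ = $8,365 → take DB $13,674. Book value $34,187.
Year 5: DB = ⌊$34,187 × 200%/7⌋ = $9,767; SL = ⌊$19,787/3⌋ = $6,595 → take DB $9,767. Book value $24,420.
Accumulated through year 5 = $131,328 − $24,420 = $106,908.

$106,908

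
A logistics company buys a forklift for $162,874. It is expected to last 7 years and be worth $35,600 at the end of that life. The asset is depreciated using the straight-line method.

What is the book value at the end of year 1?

$144,692

Depreciable base = $162,874 − $35,600 = $127,274.
Annual expense = $127,274 / 7 = $18,182.
End of year 1: book value $144,692.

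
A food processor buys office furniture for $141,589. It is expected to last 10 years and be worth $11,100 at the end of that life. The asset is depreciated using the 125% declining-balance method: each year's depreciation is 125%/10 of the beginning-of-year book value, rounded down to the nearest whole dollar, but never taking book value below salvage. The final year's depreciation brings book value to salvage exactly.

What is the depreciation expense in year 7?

$7,943

Depreciable base = $141,589 − $11,100 = $130,489.
Year 1: ⌊$141,589 × 125%/10⌋ = $17,698. Book value $123,891.
Year 2: ⌊$123,891 × 125%/10⌋ = $15,486. Book value $108,405.
Year 3: ⌊$108,405 × 125%/10⌋ = $13,550. Book value $94,855.
Year 4: ⌊$94,855 × 125%/10⌋ = $11,856. Book value $82,999.
Year 5: ⌊$82,999 × 125%/10⌋ = $10,374. Book value $72,625.
Year 6: ⌊$72,625 × 125%/10⌋ = $9,078. Book value $63,547.
Year 7: ⌊$63,547 × 125%/10⌋ = $7,943. Book value $55,604.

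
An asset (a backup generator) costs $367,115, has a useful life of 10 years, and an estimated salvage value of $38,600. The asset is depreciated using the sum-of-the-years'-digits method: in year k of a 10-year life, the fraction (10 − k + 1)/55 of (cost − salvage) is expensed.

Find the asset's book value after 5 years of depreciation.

$128,195

Depreciable base = $367,115 − $38,600 = $328,515.
Sum of the years' digits = 10+9+8+7+6+5+4+3+2+1 = 55.
Year 1: $328,515 × 10/55 = $59,730. Book value $307,385.
Year 2: $328,515 × 9/55 = $53,757. Book value $253,628.
Year 3: $328,515 × 8/55 = $47,784. Book value $205,844.
Year 4: $328,515 × 7/55 = $41,811. Book value $164,033.
Year 5: $328,515 × 6/55 = $35,838. Book value $128,195.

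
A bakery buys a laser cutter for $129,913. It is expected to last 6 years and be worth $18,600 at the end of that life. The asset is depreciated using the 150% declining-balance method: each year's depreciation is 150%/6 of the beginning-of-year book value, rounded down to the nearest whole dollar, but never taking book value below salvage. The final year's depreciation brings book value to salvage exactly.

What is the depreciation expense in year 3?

$18,269

Depreciable base = $129,913 − $18,600 = $111,313.
Year 1: ⌊$129,913 × 150%/6⌋ = $32,478. Book value $97,435.
Year 2: ⌊$97,435 × 150%/6⌋ = $24,358. Book value $73,077.
Year 3: ⌊$73,077 × 150%/6⌋ = $18,269. Book value $54,808.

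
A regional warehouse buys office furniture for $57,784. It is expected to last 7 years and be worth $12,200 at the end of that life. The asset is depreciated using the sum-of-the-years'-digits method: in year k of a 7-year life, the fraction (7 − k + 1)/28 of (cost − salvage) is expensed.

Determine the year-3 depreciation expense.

$8,140

Depreciable base = $57,784 − $12,200 = $45,584.
Sum of the years' digits = 7+6+5+4+3+2+1 = 28.
Year 1: $45,584 × 7/28 = $11,396. Book value $46,388.
Year 2: $45,584 × 6/28 = $9,768. Book value $36,620.
Year 3: $45,584 × 5/28 = $8,140. Book value $28,480.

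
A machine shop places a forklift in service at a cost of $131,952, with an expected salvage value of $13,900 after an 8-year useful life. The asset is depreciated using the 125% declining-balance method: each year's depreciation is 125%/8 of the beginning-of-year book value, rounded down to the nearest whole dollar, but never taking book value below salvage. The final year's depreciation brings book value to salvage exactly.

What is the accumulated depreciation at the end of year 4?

Depreciable base = $131,952 − $13,900 = $118,052.
Year 1: ⌊$131,952 × 125%/8⌋ = $20,617. Book value $111,335.
Year 2: ⌊$111,335 × 125%/8⌋ = $17,396. Book value $93,939.
Year 3: ⌊$93,939 × 125%/8⌋ = $14,677. Book value $79,262.
Year 4: ⌊$79,262 × 125%/8⌋ = $12,384. Book value $66,878.
Accumulated through year 4 = $131,952 − $66,878 = $65,074.

$65,074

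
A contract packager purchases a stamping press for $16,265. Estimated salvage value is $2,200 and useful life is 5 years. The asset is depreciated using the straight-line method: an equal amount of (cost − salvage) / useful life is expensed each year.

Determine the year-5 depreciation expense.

Depreciable base = $16,265 − $2,200 = $14,065.
Annual expense = $14,065 / 5 = $2,813.

$2,813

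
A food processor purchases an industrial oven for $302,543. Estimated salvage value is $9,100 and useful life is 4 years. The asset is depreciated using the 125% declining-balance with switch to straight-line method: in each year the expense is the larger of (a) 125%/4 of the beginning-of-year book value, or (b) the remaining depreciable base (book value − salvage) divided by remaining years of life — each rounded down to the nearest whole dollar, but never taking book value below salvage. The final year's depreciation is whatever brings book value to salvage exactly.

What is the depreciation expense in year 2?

$66,299

Depreciable base = $302,543 − $9,100 = $293,443.
Year 1: DB = ⌊$302,543 × 125%/4⌋ = $94,544; SL = ⌊$293,443/4⌋ = $73,360 → take DB $94,544. Book value $207,999.
Year 2: DB = ⌊$207,999 × 125%/4⌋ = $64,999; SL = ⌊$198,899/3⌋ = $66,299 → take SL $66,299. Book value $141,700.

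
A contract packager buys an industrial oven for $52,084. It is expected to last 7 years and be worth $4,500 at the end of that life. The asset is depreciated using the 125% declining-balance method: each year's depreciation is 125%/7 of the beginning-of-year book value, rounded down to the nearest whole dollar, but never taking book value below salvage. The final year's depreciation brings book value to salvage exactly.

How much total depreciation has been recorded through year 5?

Depreciable base = $52,084 − $4,500 = $47,584.
Year 1: ⌊$52,084 × 125%/7⌋ = $9,300. Book value $42,784.
Year 2: ⌊$42,784 × 125%/7⌋ = $7,640. Book value $35,144.
Year 3: ⌊$35,144 × 125%/7⌋ = $6,275. Book value $28,869.
Year 4: ⌊$28,869 × 125%/7⌋ = $5,155. Book value $23,714.
Year 5: ⌊$23,714 × 125%/7⌋ = $4,234. Book value $19,480.
Accumulated through year 5 = $52,084 − $19,480 = $32,604.

$32,604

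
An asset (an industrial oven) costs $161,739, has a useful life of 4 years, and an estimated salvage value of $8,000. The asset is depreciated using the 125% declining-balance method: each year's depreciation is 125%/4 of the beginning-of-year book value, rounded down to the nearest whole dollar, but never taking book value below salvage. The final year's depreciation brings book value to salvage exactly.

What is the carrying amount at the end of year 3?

Depreciable base = $161,739 − $8,000 = $153,739.
Year 1: ⌊$161,739 × 125%/4⌋ = $50,543. Book value $111,196.
Year 2: ⌊$111,196 × 125%/4⌋ = $34,748. Book value $76,448.
Year 3: ⌊$76,448 × 125%/4⌋ = $23,890. Book value $52,558.

$52,558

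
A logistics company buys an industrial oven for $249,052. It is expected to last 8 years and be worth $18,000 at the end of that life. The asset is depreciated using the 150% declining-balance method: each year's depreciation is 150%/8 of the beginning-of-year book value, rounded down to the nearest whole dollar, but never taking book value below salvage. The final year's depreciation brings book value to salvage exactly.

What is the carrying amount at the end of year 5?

Depreciable base = $249,052 − $18,000 = $231,052.
Year 1: ⌊$249,052 × 150%/8⌋ = $46,697. Book value $202,355.
Year 2: ⌊$202,355 × 150%/8⌋ = $37,941. Book value $164,414.
Year 3: ⌊$164,414 × 150%/8⌋ = $30,827. Book value $133,587.
Year 4: ⌊$133,587 × 150%/8⌋ = $25,047. Book value $108,540.
Year 5: ⌊$108,540 × 150%/8⌋ = $20,351. Book value $88,189.

$88,189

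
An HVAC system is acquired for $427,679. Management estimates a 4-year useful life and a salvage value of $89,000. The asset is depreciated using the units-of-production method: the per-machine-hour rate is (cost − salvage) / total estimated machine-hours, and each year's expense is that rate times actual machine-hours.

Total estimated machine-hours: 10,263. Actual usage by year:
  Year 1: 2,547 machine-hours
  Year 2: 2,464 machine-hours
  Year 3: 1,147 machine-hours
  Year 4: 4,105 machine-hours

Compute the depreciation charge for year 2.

Depreciable base = $427,679 − $89,000 = $338,679.
Rate = $338,679 / 10,263 machine-hours = $33 per machine-hour.
Year 1: 2,547 × $33 = $84,051. Book value $343,628.
Year 2: 2,464 × $33 = $81,312. Book value $262,316.

$81,312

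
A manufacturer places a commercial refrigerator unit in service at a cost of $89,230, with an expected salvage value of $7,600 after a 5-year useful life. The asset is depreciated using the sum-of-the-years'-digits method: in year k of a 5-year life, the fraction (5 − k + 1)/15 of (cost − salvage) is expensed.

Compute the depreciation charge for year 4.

Depreciable base = $89,230 − $7,600 = $81,630.
Sum of the years' digits = 5+4+3+2+1 = 15.
Year 1: $81,630 × 5/15 = $27,210. Book value $62,020.
Year 2: $81,630 × 4/15 = $21,768. Book value $40,252.
Year 3: $81,630 × 3/15 = $16,326. Book value $23,926.
Year 4: $81,630 × 2/15 = $10,884. Book value $13,042.

$10,884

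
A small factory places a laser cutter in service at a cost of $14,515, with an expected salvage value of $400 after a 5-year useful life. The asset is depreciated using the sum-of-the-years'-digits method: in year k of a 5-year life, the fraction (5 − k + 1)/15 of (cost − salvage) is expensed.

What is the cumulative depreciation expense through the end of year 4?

Depreciable base = $14,515 − $400 = $14,115.
Sum of the years' digits = 5+4+3+2+1 = 15.
Year 1: $14,115 × 5/15 = $4,705. Book value $9,810.
Year 2: $14,115 × 4/15 = $3,764. Book value $6,046.
Year 3: $14,115 × 3/15 = $2,823. Book value $3,223.
Year 4: $14,115 × 2/15 = $1,882. Book value $1,341.
Accumulated through year 4 = $14,515 − $1,341 = $13,174.

$13,174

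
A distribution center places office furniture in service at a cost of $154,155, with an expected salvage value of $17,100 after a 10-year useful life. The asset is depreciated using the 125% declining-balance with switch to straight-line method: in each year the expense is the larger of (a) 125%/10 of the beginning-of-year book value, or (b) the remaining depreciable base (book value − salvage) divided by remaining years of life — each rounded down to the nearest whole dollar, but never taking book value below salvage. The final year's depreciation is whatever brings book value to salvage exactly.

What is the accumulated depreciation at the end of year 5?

$76,001

Depreciable base = $154,155 − $17,100 = $137,055.
Year 1: DB = ⌊$154,155 × 125%/10⌋ = $19,269; SL = ⌊$137,055/10⌋ = $13,705 → take DB $19,269. Book value $134,886.
Year 2: DB = ⌊$134,886 × 125%/10⌋ = $16,860; SL = ⌊$117,786/9⌋ = $13,087 → take DB $16,860. Book value $118,026.
Year 3: DB = ⌊$118,026 × 125%/10⌋ = $14,753; SL = ⌊$100,926/8⌋ = $12,615 → take DB $14,753. Book value $103,273.
Year 4: DB = ⌊$103,273 × 125%/10⌋ = $12,909; SL = ⌊$86,173/7⌋ = $12,310 → take DB $12,909. Book value $90,364.
Year 5: DB = ⌊$90,364 × 125%/10⌋ = $11,295; SL = ⌊$73,264/6⌋ = $12,210 → take SL $12,210. Book value $78,154.
Accumulated through year 5 = $154,155 − $78,154 = $76,001.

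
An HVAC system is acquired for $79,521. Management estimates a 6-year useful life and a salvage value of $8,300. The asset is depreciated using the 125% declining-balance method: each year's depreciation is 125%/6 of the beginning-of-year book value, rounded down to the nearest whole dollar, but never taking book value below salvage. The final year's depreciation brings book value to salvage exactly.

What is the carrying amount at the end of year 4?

$31,237

Depreciable base = $79,521 − $8,300 = $71,221.
Year 1: ⌊$79,521 × 125%/6⌋ = $16,566. Book value $62,955.
Year 2: ⌊$62,955 × 125%/6⌋ = $13,115. Book value $49,840.
Year 3: ⌊$49,840 × 125%/6⌋ = $10,383. Book value $39,457.
Year 4: ⌊$39,457 × 125%/6⌋ = $8,220. Book value $31,237.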